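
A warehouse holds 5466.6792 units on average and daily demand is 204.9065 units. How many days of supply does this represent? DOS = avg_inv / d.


DOS = 5466.6792 / 204.9065 = 26.6789

26.6789 days


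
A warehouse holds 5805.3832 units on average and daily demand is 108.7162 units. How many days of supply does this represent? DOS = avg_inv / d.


DOS = 5805.3832 / 108.7162 = 53.3994

53.3994 days


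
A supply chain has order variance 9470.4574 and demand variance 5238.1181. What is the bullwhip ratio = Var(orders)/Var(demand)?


BW = 9470.4574 / 5238.1181 = 1.8080

1.8080


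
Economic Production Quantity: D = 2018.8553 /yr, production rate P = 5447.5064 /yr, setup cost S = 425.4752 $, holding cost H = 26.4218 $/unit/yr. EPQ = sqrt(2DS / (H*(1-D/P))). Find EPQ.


1 - D/P = 1 - 0.3706 = 0.6294
H*(1-D/P) = 16.6298
2DS = 1717945.7251
EPQ = sqrt(103305.0361) = 321.4110

321.4110 units


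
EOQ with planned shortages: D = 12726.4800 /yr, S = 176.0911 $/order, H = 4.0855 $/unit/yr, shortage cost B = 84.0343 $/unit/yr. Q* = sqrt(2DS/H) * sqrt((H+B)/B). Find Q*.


sqrt(2DS/H) = 1047.4064
sqrt((H+B)/B) = 1.0240
Q* = 1047.4064 * 1.0240 = 1072.5652

1072.5652 units


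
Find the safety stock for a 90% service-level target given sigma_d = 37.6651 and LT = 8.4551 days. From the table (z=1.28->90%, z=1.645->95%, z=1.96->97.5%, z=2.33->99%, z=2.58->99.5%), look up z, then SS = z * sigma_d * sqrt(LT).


From the table, SL = 90% corresponds to z = 1.28
sqrt(LT) = sqrt(8.4551) = 2.9078
SS = 1.28 * 37.6651 * 2.9078 = 140.1872

140.1872 units


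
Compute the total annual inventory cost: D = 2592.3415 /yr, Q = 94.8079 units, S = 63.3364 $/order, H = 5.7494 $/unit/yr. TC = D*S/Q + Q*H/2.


Ordering cost = D*S/Q = 1731.8133
Holding cost = Q*H/2 = 272.5443
TC = 1731.8133 + 272.5443 = 2004.3575

2004.3575 $/yr


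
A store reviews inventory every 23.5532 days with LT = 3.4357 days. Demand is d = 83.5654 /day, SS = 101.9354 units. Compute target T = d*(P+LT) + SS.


P + LT = 26.9889
d*(P+LT) = 83.5654 * 26.9889 = 2255.3382
T = 2255.3382 + 101.9354 = 2357.2736

2357.2736 units


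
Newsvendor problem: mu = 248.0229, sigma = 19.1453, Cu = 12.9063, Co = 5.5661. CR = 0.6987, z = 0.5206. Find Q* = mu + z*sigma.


CR = Cu/(Cu+Co) = 12.9063/(12.9063+5.5661) = 0.6987
z = 0.5206
Q* = 248.0229 + 0.5206 * 19.1453 = 257.9899

257.9899 units


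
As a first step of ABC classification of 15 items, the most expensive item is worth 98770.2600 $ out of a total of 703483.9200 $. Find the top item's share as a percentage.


Top item = 98770.2600
Total = 703483.9200
Percentage = 98770.2600 / 703483.9200 * 100 = 14.0402

14.0402%


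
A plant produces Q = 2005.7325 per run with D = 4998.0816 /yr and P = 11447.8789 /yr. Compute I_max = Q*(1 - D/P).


D/P = 0.4366
1 - D/P = 0.5634
I_max = 2005.7325 * 0.5634 = 1130.0406

1130.0406 units


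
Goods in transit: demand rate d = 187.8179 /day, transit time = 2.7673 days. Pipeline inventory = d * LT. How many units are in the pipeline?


Pipeline = 187.8179 * 2.7673 = 519.7485

519.7485 units


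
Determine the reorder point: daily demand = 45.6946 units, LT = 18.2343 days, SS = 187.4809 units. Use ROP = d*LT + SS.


d*LT = 45.6946 * 18.2343 = 833.2090
ROP = 833.2090 + 187.4809 = 1020.6899

1020.6899 units


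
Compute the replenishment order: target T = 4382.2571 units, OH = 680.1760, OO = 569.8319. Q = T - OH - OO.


Inventory position = OH + OO = 680.1760 + 569.8319 = 1250.0079
Q = 4382.2571 - 1250.0079 = 3132.2492

3132.2492 units


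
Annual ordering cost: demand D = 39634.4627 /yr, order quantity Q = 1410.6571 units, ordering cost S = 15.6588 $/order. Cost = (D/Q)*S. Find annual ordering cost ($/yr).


Number of orders = D/Q = 28.0965
Cost = 28.0965 * 15.6588 = 439.9568

439.9568 $/yr


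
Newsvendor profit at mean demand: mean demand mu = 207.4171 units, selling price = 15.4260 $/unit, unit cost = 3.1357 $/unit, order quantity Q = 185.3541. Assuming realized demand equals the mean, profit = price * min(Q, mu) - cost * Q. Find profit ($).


Sales at mu = min(185.3541, 207.4171) = 185.3541
Revenue = 15.4260 * 185.3541 = 2859.2723
Total cost = 3.1357 * 185.3541 = 581.2149
Profit = 2859.2723 - 581.2149 = 2278.0575

2278.0575 $


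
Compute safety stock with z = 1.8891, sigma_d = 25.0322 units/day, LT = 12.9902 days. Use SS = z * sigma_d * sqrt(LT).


sqrt(LT) = sqrt(12.9902) = 3.6042
SS = 1.8891 * 25.0322 * 3.6042 = 170.4362

170.4362 units


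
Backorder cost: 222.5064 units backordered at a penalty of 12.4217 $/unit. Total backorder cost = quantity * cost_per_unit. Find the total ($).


Total = 222.5064 * 12.4217 = 2763.9077

2763.9077 $


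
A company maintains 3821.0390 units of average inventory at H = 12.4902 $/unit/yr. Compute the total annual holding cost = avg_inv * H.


Cost = 3821.0390 * 12.4902 = 47725.5413

47725.5413 $/yr


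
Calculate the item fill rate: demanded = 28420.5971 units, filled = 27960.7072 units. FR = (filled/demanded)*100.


FR = 27960.7072 / 28420.5971 * 100 = 98.3818

98.3818%


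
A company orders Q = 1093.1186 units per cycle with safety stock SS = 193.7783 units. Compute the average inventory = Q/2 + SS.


Q/2 = 546.5593
Avg = 546.5593 + 193.7783 = 740.3376

740.3376 units


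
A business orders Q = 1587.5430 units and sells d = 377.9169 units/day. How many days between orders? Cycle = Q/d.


Cycle = 1587.5430 / 377.9169 = 4.2008

4.2008 days


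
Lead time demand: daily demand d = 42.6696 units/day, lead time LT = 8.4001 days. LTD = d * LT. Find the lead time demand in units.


LTD = 42.6696 * 8.4001 = 358.4289

358.4289 units


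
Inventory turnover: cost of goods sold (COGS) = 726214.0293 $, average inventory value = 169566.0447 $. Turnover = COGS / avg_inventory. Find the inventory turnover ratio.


Turnover = 726214.0293 / 169566.0447 = 4.2828

4.2828


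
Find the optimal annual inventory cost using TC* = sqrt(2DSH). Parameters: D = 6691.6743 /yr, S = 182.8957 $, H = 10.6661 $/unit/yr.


2*D*S*H = 26108019.9835
TC* = sqrt(26108019.9835) = 5109.6008

5109.6008 $/yr


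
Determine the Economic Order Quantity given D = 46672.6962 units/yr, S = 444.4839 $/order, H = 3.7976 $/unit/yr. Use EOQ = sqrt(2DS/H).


2*D*S = 2 * 46672.6962 * 444.4839 = 41490524.0610
2*D*S/H = 10925459.2535
EOQ = sqrt(10925459.2535) = 3305.3682

3305.3682 units


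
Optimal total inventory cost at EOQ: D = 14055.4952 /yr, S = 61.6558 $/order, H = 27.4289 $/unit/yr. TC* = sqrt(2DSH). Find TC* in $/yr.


2*D*S*H = 47539923.1341
TC* = sqrt(47539923.1341) = 6894.9201

6894.9201 $/yr


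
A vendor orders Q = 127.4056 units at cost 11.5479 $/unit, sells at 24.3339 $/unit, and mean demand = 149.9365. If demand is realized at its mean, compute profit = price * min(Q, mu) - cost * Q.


Sales at mu = min(127.4056, 149.9365) = 127.4056
Revenue = 24.3339 * 127.4056 = 3100.2751
Total cost = 11.5479 * 127.4056 = 1471.2671
Profit = 3100.2751 - 1471.2671 = 1629.0080

1629.0080 $


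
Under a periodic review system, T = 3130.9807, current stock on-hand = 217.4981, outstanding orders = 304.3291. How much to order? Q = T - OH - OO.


Inventory position = OH + OO = 217.4981 + 304.3291 = 521.8272
Q = 3130.9807 - 521.8272 = 2609.1535

2609.1535 units


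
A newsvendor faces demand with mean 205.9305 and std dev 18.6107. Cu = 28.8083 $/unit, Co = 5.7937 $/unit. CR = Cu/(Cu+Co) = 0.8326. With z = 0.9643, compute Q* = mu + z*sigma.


CR = Cu/(Cu+Co) = 28.8083/(28.8083+5.7937) = 0.8326
z = 0.9643
Q* = 205.9305 + 0.9643 * 18.6107 = 223.8768

223.8768 units


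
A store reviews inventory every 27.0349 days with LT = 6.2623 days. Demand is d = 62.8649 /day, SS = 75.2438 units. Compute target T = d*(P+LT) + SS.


P + LT = 33.2972
d*(P+LT) = 62.8649 * 33.2972 = 2093.2251
T = 2093.2251 + 75.2438 = 2168.4689

2168.4689 units


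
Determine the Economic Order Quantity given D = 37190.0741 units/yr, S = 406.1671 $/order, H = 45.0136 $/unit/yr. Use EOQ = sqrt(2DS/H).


2*D*S = 2 * 37190.0741 * 406.1671 = 30210769.0920
2*D*S/H = 671147.5886
EOQ = sqrt(671147.5886) = 819.2360

819.2360 units


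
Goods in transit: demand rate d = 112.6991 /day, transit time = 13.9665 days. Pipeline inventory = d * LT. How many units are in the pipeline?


Pipeline = 112.6991 * 13.9665 = 1574.0120

1574.0120 units


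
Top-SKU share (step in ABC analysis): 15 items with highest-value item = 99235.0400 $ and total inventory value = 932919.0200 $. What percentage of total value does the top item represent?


Top item = 99235.0400
Total = 932919.0200
Percentage = 99235.0400 / 932919.0200 * 100 = 10.6370

10.6370%


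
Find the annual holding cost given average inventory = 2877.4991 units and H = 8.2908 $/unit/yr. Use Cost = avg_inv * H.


Cost = 2877.4991 * 8.2908 = 23856.7695

23856.7695 $/yr


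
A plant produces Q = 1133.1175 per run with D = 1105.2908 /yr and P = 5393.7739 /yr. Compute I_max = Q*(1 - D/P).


D/P = 0.2049
1 - D/P = 0.7951
I_max = 1133.1175 * 0.7951 = 900.9193

900.9193 units


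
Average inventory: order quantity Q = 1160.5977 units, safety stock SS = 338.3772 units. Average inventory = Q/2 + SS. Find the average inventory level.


Q/2 = 580.2989
Avg = 580.2989 + 338.3772 = 918.6761

918.6761 units


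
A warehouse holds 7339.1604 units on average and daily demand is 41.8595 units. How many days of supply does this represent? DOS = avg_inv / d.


DOS = 7339.1604 / 41.8595 = 175.3284

175.3284 days


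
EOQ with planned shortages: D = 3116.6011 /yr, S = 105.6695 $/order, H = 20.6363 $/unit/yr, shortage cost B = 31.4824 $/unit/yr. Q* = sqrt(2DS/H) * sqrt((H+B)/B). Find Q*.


sqrt(2DS/H) = 178.6547
sqrt((H+B)/B) = 1.2867
Q* = 178.6547 * 1.2867 = 229.8674

229.8674 units


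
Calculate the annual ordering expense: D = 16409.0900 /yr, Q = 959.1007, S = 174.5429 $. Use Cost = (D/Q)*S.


Number of orders = D/Q = 17.1088
Cost = 17.1088 * 174.5429 = 2986.2247

2986.2247 $/yr


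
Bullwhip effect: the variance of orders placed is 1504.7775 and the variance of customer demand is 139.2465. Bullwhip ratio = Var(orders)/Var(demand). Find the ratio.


BW = 1504.7775 / 139.2465 = 10.8066

10.8066


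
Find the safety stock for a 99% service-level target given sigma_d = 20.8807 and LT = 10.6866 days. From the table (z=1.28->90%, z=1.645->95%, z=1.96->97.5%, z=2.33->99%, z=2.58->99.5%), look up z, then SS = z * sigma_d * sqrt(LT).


From the table, SL = 99% corresponds to z = 2.33
sqrt(LT) = sqrt(10.6866) = 3.2690
SS = 2.33 * 20.8807 * 3.2690 = 159.0453

159.0453 units


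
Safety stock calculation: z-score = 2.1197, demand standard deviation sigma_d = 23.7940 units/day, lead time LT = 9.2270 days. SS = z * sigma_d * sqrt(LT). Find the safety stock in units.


sqrt(LT) = sqrt(9.2270) = 3.0376
SS = 2.1197 * 23.7940 * 3.0376 = 153.2047

153.2047 units


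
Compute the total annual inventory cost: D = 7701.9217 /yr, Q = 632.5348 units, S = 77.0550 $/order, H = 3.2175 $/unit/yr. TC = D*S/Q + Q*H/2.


Ordering cost = D*S/Q = 938.2434
Holding cost = Q*H/2 = 1017.5904
TC = 938.2434 + 1017.5904 = 1955.8337

1955.8337 $/yr


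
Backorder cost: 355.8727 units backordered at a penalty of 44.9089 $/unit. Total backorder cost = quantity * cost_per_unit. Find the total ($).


Total = 355.8727 * 44.9089 = 15981.8515

15981.8515 $


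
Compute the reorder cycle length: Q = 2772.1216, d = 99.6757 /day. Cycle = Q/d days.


Cycle = 2772.1216 / 99.6757 = 27.8114

27.8114 days


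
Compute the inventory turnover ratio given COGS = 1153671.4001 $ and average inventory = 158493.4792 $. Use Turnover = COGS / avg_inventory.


Turnover = 1153671.4001 / 158493.4792 = 7.2790

7.2790


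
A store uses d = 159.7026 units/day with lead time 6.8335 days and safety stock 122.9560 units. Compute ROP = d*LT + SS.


d*LT = 159.7026 * 6.8335 = 1091.3277
ROP = 1091.3277 + 122.9560 = 1214.2837

1214.2837 units


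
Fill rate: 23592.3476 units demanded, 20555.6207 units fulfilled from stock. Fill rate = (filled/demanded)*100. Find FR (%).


FR = 20555.6207 / 23592.3476 * 100 = 87.1283

87.1283%


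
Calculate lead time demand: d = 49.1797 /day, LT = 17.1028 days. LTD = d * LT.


LTD = 49.1797 * 17.1028 = 841.1106

841.1106 units


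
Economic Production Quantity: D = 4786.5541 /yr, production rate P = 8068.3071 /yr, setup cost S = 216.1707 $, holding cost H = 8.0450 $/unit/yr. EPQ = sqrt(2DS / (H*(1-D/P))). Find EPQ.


1 - D/P = 1 - 0.5933 = 0.4067
H*(1-D/P) = 3.2723
2DS = 2069425.5008
EPQ = sqrt(632412.2551) = 795.2435

795.2435 units


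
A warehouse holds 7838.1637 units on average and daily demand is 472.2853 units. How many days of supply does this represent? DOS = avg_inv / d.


DOS = 7838.1637 / 472.2853 = 16.5962

16.5962 days


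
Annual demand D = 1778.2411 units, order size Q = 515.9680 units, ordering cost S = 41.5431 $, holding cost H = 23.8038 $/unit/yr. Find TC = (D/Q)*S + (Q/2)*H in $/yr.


Ordering cost = D*S/Q = 143.1749
Holding cost = Q*H/2 = 6140.9995
TC = 143.1749 + 6140.9995 = 6284.1744

6284.1744 $/yr


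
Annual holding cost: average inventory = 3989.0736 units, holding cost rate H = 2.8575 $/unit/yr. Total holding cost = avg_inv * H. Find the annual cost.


Cost = 3989.0736 * 2.8575 = 11398.7778

11398.7778 $/yr


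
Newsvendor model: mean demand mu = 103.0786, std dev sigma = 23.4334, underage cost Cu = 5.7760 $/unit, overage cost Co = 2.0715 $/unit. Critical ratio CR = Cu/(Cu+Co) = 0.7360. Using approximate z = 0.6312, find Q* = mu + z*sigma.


CR = Cu/(Cu+Co) = 5.7760/(5.7760+2.0715) = 0.7360
z = 0.6312
Q* = 103.0786 + 0.6312 * 23.4334 = 117.8698

117.8698 units


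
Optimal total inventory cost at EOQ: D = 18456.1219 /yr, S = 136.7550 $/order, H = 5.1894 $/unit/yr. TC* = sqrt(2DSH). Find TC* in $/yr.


2*D*S*H = 26195748.1852
TC* = sqrt(26195748.1852) = 5118.1782

5118.1782 $/yr


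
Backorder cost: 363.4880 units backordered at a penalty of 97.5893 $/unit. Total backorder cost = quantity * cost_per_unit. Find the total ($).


Total = 363.4880 * 97.5893 = 35472.5395

35472.5395 $


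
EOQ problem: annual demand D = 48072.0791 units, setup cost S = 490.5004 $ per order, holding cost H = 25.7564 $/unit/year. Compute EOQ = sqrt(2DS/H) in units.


2*D*S = 2 * 48072.0791 * 490.5004 = 47158748.0548
2*D*S/H = 1830952.6197
EOQ = sqrt(1830952.6197) = 1353.1270

1353.1270 units


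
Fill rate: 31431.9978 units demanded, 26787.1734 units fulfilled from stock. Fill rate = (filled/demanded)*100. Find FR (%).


FR = 26787.1734 / 31431.9978 * 100 = 85.2226

85.2226%


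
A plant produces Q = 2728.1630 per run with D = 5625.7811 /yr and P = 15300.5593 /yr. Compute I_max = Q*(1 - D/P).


D/P = 0.3677
1 - D/P = 0.6323
I_max = 2728.1630 * 0.6323 = 1725.0593

1725.0593 units


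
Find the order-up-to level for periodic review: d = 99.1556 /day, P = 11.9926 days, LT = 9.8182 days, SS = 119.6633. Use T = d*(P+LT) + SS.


P + LT = 21.8108
d*(P+LT) = 99.1556 * 21.8108 = 2162.6630
T = 2162.6630 + 119.6633 = 2282.3263

2282.3263 units


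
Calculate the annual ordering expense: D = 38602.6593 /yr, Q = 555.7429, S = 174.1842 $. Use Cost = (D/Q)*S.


Number of orders = D/Q = 69.4614
Cost = 69.4614 * 174.1842 = 12099.0719

12099.0719 $/yr


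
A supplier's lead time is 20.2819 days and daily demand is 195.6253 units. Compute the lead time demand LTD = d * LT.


LTD = 195.6253 * 20.2819 = 3967.6528

3967.6528 units


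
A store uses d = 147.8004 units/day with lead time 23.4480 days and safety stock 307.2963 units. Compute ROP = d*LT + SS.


d*LT = 147.8004 * 23.4480 = 3465.6238
ROP = 3465.6238 + 307.2963 = 3772.9201

3772.9201 units


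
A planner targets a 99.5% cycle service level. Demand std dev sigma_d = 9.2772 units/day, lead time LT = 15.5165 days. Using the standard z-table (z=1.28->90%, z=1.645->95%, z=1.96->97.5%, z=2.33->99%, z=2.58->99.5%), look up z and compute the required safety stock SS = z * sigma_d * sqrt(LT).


From the table, SL = 99.5% corresponds to z = 2.58
sqrt(LT) = sqrt(15.5165) = 3.9391
SS = 2.58 * 9.2772 * 3.9391 = 94.2830

94.2830 units


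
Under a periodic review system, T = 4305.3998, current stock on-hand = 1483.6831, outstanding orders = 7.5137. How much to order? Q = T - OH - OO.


Inventory position = OH + OO = 1483.6831 + 7.5137 = 1491.1968
Q = 4305.3998 - 1491.1968 = 2814.2030

2814.2030 units


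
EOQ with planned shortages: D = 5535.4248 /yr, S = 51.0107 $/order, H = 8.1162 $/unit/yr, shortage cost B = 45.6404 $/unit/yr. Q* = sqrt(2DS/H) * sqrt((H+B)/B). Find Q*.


sqrt(2DS/H) = 263.7818
sqrt((H+B)/B) = 1.0853
Q* = 263.7818 * 1.0853 = 286.2766

286.2766 units


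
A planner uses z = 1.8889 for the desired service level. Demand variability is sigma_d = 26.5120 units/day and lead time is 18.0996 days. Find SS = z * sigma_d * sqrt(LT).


sqrt(LT) = sqrt(18.0996) = 4.2544
SS = 1.8889 * 26.5120 * 4.2544 = 213.0522

213.0522 units


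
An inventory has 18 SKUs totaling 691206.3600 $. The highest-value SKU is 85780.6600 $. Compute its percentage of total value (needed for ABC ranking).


Top item = 85780.6600
Total = 691206.3600
Percentage = 85780.6600 / 691206.3600 * 100 = 12.4103

12.4103%


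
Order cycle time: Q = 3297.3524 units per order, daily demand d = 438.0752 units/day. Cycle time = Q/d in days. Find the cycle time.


Cycle = 3297.3524 / 438.0752 = 7.5269

7.5269 days


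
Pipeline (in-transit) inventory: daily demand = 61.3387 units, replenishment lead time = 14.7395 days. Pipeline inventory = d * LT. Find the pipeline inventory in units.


Pipeline = 61.3387 * 14.7395 = 904.1018

904.1018 units


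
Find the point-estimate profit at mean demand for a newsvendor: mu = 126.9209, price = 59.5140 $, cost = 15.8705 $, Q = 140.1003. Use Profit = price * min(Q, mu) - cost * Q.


Sales at mu = min(140.1003, 126.9209) = 126.9209
Revenue = 59.5140 * 126.9209 = 7553.5704
Total cost = 15.8705 * 140.1003 = 2223.4618
Profit = 7553.5704 - 2223.4618 = 5330.1086

5330.1086 $


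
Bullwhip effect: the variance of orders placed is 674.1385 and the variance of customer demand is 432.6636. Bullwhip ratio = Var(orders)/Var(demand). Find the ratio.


BW = 674.1385 / 432.6636 = 1.5581

1.5581


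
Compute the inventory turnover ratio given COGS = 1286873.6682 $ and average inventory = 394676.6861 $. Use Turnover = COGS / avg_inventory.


Turnover = 1286873.6682 / 394676.6861 = 3.2606

3.2606


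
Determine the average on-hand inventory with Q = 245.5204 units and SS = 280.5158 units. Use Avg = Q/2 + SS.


Q/2 = 122.7602
Avg = 122.7602 + 280.5158 = 403.2760

403.2760 units


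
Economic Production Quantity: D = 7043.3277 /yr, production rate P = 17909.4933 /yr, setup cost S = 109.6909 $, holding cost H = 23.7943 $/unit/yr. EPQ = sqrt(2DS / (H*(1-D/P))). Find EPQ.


1 - D/P = 1 - 0.3933 = 0.6067
H*(1-D/P) = 14.4366
2DS = 1545177.9088
EPQ = sqrt(107031.7280) = 327.1570

327.1570 units


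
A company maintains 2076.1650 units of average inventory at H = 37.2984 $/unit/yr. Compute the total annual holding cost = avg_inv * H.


Cost = 2076.1650 * 37.2984 = 77437.6326

77437.6326 $/yr


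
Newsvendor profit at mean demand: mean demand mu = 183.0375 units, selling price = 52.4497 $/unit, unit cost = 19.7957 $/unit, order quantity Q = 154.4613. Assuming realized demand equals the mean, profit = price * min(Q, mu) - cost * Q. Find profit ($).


Sales at mu = min(154.4613, 183.0375) = 154.4613
Revenue = 52.4497 * 154.4613 = 8101.4488
Total cost = 19.7957 * 154.4613 = 3057.6696
Profit = 8101.4488 - 3057.6696 = 5043.7793

5043.7793 $


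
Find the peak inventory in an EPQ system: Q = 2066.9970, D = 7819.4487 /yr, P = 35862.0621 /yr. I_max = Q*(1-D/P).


D/P = 0.2180
1 - D/P = 0.7820
I_max = 2066.9970 * 0.7820 = 1616.3041

1616.3041 units


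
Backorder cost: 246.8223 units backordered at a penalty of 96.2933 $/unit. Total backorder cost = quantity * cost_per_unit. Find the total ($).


Total = 246.8223 * 96.2933 = 23767.3338

23767.3338 $


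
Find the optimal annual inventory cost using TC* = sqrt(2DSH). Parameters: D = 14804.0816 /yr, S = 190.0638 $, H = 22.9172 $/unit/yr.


2*D*S*H = 128965168.1700
TC* = sqrt(128965168.1700) = 11356.2832

11356.2832 $/yr


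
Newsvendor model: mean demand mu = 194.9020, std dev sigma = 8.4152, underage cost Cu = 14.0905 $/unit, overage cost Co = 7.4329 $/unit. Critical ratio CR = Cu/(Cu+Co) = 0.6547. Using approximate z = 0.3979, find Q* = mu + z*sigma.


CR = Cu/(Cu+Co) = 14.0905/(14.0905+7.4329) = 0.6547
z = 0.3979
Q* = 194.9020 + 0.3979 * 8.4152 = 198.2504

198.2504 units


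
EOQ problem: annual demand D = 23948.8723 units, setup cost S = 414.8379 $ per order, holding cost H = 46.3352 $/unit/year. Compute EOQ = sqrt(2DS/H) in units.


2*D*S = 2 * 23948.8723 * 414.8379 = 19869799.7846
2*D*S/H = 428827.3232
EOQ = sqrt(428827.3232) = 654.8491

654.8491 units


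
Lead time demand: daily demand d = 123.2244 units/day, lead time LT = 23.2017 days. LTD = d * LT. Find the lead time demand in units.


LTD = 123.2244 * 23.2017 = 2859.0156

2859.0156 units


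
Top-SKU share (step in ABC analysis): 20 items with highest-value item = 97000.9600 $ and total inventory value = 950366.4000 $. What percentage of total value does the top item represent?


Top item = 97000.9600
Total = 950366.4000
Percentage = 97000.9600 / 950366.4000 * 100 = 10.2067

10.2067%


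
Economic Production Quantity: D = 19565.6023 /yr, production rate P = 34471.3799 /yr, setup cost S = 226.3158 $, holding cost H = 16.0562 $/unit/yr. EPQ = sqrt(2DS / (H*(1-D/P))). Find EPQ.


1 - D/P = 1 - 0.5676 = 0.4324
H*(1-D/P) = 6.9429
2DS = 8856009.8740
EPQ = sqrt(1275555.4847) = 1129.4049

1129.4049 units


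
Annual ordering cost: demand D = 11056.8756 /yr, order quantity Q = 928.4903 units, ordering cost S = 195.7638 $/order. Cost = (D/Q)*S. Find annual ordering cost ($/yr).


Number of orders = D/Q = 11.9084
Cost = 11.9084 * 195.7638 = 2331.2424

2331.2424 $/yr


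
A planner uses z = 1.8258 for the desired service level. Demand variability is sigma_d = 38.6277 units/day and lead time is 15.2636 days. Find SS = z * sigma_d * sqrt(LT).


sqrt(LT) = sqrt(15.2636) = 3.9069
SS = 1.8258 * 38.6277 * 3.9069 = 275.5374

275.5374 units


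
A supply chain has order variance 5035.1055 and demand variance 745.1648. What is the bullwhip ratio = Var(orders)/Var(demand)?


BW = 5035.1055 / 745.1648 = 6.7570

6.7570


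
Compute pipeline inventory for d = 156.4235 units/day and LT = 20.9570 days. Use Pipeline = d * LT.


Pipeline = 156.4235 * 20.9570 = 3278.1673

3278.1673 units


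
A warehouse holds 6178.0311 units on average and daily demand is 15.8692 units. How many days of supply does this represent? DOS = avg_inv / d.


DOS = 6178.0311 / 15.8692 = 389.3095

389.3095 days


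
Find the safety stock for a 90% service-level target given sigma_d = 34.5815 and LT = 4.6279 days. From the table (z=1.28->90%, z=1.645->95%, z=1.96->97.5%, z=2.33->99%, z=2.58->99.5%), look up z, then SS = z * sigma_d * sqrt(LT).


From the table, SL = 90% corresponds to z = 1.28
sqrt(LT) = sqrt(4.6279) = 2.1513
SS = 1.28 * 34.5815 * 2.1513 = 95.2239

95.2239 units


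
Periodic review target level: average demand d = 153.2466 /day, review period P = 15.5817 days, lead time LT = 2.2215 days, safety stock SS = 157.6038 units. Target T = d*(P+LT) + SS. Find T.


P + LT = 17.8032
d*(P+LT) = 153.2466 * 17.8032 = 2728.2799
T = 2728.2799 + 157.6038 = 2885.8837

2885.8837 units


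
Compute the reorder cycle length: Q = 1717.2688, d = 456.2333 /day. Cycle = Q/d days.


Cycle = 1717.2688 / 456.2333 = 3.7640

3.7640 days


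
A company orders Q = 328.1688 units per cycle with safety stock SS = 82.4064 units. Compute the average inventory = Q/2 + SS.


Q/2 = 164.0844
Avg = 164.0844 + 82.4064 = 246.4908

246.4908 units


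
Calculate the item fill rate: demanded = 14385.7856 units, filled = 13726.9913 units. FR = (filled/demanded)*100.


FR = 13726.9913 / 14385.7856 * 100 = 95.4205

95.4205%


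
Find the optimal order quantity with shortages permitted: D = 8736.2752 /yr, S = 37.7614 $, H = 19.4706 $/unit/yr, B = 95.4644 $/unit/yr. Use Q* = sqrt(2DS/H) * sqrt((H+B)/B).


sqrt(2DS/H) = 184.0825
sqrt((H+B)/B) = 1.0972
Q* = 184.0825 * 1.0972 = 201.9845

201.9845 units


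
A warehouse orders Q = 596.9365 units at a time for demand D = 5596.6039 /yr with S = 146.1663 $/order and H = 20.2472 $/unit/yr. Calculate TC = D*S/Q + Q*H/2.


Ordering cost = D*S/Q = 1370.3884
Holding cost = Q*H/2 = 6043.1464
TC = 1370.3884 + 6043.1464 = 7413.5348

7413.5348 $/yr


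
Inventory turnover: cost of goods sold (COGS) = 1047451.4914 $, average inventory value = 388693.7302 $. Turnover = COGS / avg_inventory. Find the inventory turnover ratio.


Turnover = 1047451.4914 / 388693.7302 = 2.6948

2.6948


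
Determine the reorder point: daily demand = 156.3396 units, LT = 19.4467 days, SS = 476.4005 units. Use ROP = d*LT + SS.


d*LT = 156.3396 * 19.4467 = 3040.2893
ROP = 3040.2893 + 476.4005 = 3516.6898

3516.6898 units


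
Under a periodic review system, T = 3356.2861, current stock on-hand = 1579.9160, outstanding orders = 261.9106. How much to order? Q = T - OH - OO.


Inventory position = OH + OO = 1579.9160 + 261.9106 = 1841.8266
Q = 3356.2861 - 1841.8266 = 1514.4595

1514.4595 units


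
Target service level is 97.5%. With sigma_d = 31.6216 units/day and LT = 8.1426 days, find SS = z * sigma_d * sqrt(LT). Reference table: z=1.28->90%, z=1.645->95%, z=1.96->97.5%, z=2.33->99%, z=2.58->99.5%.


From the table, SL = 97.5% corresponds to z = 1.96
sqrt(LT) = sqrt(8.1426) = 2.8535
SS = 1.96 * 31.6216 * 2.8535 = 176.8567

176.8567 units


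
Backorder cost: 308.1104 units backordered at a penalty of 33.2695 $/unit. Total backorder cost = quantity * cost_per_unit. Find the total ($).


Total = 308.1104 * 33.2695 = 10250.6790

10250.6790 $


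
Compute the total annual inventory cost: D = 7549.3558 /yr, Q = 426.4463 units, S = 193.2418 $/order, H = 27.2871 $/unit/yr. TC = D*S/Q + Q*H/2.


Ordering cost = D*S/Q = 3420.9491
Holding cost = Q*H/2 = 5818.2414
TC = 3420.9491 + 5818.2414 = 9239.1906

9239.1906 $/yr


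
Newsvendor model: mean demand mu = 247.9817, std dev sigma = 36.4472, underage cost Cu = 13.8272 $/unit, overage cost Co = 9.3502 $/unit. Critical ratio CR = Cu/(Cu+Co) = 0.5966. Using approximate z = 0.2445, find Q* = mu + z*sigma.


CR = Cu/(Cu+Co) = 13.8272/(13.8272+9.3502) = 0.5966
z = 0.2445
Q* = 247.9817 + 0.2445 * 36.4472 = 256.8930

256.8930 units


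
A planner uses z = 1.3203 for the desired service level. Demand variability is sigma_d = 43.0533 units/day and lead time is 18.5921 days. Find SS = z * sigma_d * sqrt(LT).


sqrt(LT) = sqrt(18.5921) = 4.3119
SS = 1.3203 * 43.0533 * 4.3119 = 245.1000

245.1000 units


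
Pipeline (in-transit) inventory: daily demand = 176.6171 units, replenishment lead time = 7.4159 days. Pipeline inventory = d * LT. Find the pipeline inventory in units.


Pipeline = 176.6171 * 7.4159 = 1309.7748

1309.7748 units


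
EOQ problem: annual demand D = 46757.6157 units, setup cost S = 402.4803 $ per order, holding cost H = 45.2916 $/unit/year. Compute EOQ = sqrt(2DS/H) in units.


2*D*S = 2 * 46757.6157 * 402.4803 = 37638038.3884
2*D*S/H = 831015.8702
EOQ = sqrt(831015.8702) = 911.6007

911.6007 units


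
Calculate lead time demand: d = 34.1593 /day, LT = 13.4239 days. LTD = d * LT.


LTD = 34.1593 * 13.4239 = 458.5510

458.5510 units


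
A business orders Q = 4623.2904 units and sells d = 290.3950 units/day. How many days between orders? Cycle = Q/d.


Cycle = 4623.2904 / 290.3950 = 15.9207

15.9207 days


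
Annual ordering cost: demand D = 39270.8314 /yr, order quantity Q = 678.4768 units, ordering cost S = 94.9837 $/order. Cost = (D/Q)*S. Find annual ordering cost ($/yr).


Number of orders = D/Q = 57.8809
Cost = 57.8809 * 94.9837 = 5497.7397

5497.7397 $/yr


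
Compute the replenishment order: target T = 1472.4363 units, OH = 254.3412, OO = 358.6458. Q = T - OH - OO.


Inventory position = OH + OO = 254.3412 + 358.6458 = 612.9870
Q = 1472.4363 - 612.9870 = 859.4493

859.4493 units


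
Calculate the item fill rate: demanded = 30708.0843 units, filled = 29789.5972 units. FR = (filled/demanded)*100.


FR = 29789.5972 / 30708.0843 * 100 = 97.0090

97.0090%


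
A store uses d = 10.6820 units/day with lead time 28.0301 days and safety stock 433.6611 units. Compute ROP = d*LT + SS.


d*LT = 10.6820 * 28.0301 = 299.4175
ROP = 299.4175 + 433.6611 = 733.0786

733.0786 units


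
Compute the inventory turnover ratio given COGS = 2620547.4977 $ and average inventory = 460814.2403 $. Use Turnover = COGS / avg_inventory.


Turnover = 2620547.4977 / 460814.2403 = 5.6868

5.6868


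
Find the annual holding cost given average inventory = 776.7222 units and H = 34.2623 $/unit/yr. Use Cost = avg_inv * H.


Cost = 776.7222 * 34.2623 = 26612.2890

26612.2890 $/yr


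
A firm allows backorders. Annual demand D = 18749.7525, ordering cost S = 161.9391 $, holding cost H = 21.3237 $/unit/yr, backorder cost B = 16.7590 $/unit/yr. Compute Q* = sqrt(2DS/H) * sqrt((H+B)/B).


sqrt(2DS/H) = 533.6510
sqrt((H+B)/B) = 1.5074
Q* = 533.6510 * 1.5074 = 804.4465

804.4465 units


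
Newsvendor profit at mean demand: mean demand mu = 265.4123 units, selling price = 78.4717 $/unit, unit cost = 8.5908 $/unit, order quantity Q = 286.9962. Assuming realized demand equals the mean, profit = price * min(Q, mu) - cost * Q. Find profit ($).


Sales at mu = min(286.9962, 265.4123) = 265.4123
Revenue = 78.4717 * 265.4123 = 20827.3544
Total cost = 8.5908 * 286.9962 = 2465.5270
Profit = 20827.3544 - 2465.5270 = 18361.8274

18361.8274 $


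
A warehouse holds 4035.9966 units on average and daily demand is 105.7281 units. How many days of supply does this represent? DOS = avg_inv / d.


DOS = 4035.9966 / 105.7281 = 38.1734

38.1734 days


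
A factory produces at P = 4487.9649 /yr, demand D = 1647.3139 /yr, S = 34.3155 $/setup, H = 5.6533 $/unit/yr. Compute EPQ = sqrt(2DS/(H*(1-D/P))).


1 - D/P = 1 - 0.3671 = 0.6329
H*(1-D/P) = 3.5782
2DS = 113056.8003
EPQ = sqrt(31595.5725) = 177.7514

177.7514 units


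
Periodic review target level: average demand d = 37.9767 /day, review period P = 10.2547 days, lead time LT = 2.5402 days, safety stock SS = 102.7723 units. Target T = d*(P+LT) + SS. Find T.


P + LT = 12.7949
d*(P+LT) = 37.9767 * 12.7949 = 485.9081
T = 485.9081 + 102.7723 = 588.6804

588.6804 units


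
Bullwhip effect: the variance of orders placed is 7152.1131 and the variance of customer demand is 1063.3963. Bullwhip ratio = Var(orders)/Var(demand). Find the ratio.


BW = 7152.1131 / 1063.3963 = 6.7257

6.7257


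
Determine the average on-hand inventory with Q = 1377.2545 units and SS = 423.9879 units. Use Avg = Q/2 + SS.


Q/2 = 688.6273
Avg = 688.6273 + 423.9879 = 1112.6152

1112.6152 units


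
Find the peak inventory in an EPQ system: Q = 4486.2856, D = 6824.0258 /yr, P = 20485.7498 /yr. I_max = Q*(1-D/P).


D/P = 0.3331
1 - D/P = 0.6669
I_max = 4486.2856 * 0.6669 = 2991.8551

2991.8551 units


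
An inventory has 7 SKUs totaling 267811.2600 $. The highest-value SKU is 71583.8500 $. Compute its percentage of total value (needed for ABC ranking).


Top item = 71583.8500
Total = 267811.2600
Percentage = 71583.8500 / 267811.2600 * 100 = 26.7292

26.7292%


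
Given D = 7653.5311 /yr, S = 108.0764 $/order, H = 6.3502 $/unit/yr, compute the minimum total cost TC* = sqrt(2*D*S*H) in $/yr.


2*D*S*H = 10505340.1914
TC* = sqrt(10505340.1914) = 3241.1943

3241.1943 $/yr


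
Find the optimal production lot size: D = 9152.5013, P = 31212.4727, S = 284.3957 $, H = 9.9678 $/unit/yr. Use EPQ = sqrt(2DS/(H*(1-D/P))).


1 - D/P = 1 - 0.2932 = 0.7068
H*(1-D/P) = 7.0449
2DS = 5205864.0279
EPQ = sqrt(738952.8621) = 859.6237

859.6237 units


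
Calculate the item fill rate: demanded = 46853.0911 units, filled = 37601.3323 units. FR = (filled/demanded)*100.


FR = 37601.3323 / 46853.0911 * 100 = 80.2537

80.2537%


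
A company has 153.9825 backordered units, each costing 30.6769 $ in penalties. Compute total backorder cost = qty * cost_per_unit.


Total = 153.9825 * 30.6769 = 4723.7058

4723.7058 $


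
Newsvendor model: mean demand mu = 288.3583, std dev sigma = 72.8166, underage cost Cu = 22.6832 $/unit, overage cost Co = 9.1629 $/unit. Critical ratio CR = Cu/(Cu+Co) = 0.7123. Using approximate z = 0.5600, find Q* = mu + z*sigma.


CR = Cu/(Cu+Co) = 22.6832/(22.6832+9.1629) = 0.7123
z = 0.5600
Q* = 288.3583 + 0.5600 * 72.8166 = 329.1356

329.1356 units


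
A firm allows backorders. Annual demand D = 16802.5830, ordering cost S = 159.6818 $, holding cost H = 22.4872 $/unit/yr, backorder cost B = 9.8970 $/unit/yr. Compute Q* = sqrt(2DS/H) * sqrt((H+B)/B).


sqrt(2DS/H) = 488.4983
sqrt((H+B)/B) = 1.8089
Q* = 488.4983 * 1.8089 = 883.6450

883.6450 units


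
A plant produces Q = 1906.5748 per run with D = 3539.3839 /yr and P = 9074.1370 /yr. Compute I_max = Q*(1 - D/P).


D/P = 0.3901
1 - D/P = 0.6099
I_max = 1906.5748 * 0.6099 = 1162.9118

1162.9118 units


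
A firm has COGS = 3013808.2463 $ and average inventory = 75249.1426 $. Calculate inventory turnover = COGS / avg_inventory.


Turnover = 3013808.2463 / 75249.1426 = 40.0511

40.0511


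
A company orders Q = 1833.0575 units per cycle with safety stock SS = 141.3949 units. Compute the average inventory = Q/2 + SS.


Q/2 = 916.5287
Avg = 916.5287 + 141.3949 = 1057.9236

1057.9236 units


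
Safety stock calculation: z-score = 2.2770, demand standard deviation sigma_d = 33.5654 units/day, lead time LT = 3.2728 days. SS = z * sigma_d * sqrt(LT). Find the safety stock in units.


sqrt(LT) = sqrt(3.2728) = 1.8091
SS = 2.2770 * 33.5654 * 1.8091 = 138.2657

138.2657 units


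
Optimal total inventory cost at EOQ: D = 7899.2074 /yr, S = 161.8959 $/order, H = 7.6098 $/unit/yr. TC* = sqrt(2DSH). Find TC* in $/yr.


2*D*S*H = 19463574.6740
TC* = sqrt(19463574.6740) = 4411.7541

4411.7541 $/yr


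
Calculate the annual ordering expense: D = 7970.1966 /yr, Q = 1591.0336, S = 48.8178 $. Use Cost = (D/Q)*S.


Number of orders = D/Q = 5.0094
Cost = 5.0094 * 48.8178 = 244.5501

244.5501 $/yr


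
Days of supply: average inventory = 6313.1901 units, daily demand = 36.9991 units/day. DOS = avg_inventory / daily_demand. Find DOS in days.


DOS = 6313.1901 / 36.9991 = 170.6309

170.6309 days


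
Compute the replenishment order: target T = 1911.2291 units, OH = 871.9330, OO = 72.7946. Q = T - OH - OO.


Inventory position = OH + OO = 871.9330 + 72.7946 = 944.7276
Q = 1911.2291 - 944.7276 = 966.5015

966.5015 units


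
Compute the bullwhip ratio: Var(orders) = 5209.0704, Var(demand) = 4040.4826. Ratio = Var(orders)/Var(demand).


BW = 5209.0704 / 4040.4826 = 1.2892

1.2892


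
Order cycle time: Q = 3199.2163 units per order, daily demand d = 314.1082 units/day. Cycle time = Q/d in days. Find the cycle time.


Cycle = 3199.2163 / 314.1082 = 10.1851

10.1851 days


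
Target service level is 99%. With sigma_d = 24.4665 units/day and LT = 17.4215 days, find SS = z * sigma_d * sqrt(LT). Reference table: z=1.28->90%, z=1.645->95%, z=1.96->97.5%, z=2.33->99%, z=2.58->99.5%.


From the table, SL = 99% corresponds to z = 2.33
sqrt(LT) = sqrt(17.4215) = 4.1739
SS = 2.33 * 24.4665 * 4.1739 = 237.9417

237.9417 units


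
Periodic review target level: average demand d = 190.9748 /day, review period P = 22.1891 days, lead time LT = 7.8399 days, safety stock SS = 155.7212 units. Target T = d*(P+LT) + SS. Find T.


P + LT = 30.0290
d*(P+LT) = 190.9748 * 30.0290 = 5734.7823
T = 5734.7823 + 155.7212 = 5890.5035

5890.5035 units


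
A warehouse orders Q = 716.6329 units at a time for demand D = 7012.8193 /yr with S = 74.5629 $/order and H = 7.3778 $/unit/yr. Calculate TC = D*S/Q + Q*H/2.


Ordering cost = D*S/Q = 729.6569
Holding cost = Q*H/2 = 2643.5871
TC = 729.6569 + 2643.5871 = 3373.2440

3373.2440 $/yr


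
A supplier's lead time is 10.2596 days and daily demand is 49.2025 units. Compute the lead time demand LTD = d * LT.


LTD = 49.2025 * 10.2596 = 504.7980

504.7980 units


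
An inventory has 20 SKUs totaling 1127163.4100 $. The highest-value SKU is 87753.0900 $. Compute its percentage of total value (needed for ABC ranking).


Top item = 87753.0900
Total = 1127163.4100
Percentage = 87753.0900 / 1127163.4100 * 100 = 7.7853

7.7853%


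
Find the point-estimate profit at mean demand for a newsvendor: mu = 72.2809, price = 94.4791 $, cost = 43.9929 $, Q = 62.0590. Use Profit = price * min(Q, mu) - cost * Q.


Sales at mu = min(62.0590, 72.2809) = 62.0590
Revenue = 94.4791 * 62.0590 = 5863.2785
Total cost = 43.9929 * 62.0590 = 2730.1554
Profit = 5863.2785 - 2730.1554 = 3133.1231

3133.1231 $


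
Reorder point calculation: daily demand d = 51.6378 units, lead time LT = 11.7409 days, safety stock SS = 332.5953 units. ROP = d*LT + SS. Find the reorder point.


d*LT = 51.6378 * 11.7409 = 606.2742
ROP = 606.2742 + 332.5953 = 938.8695

938.8695 units


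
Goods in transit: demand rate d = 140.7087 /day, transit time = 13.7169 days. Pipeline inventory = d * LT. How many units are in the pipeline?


Pipeline = 140.7087 * 13.7169 = 1930.0872

1930.0872 units


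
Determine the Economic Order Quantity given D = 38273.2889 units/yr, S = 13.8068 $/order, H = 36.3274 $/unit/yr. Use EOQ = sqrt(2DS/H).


2*D*S = 2 * 38273.2889 * 13.8068 = 1056863.2904
2*D*S/H = 29092.7314
EOQ = sqrt(29092.7314) = 170.5659

170.5659 units


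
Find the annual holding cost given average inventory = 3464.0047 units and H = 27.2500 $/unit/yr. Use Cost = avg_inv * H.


Cost = 3464.0047 * 27.2500 = 94394.1281

94394.1281 $/yr


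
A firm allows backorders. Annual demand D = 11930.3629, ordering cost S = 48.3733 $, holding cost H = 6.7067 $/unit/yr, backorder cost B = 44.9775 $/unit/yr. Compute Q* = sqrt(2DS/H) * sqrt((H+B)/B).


sqrt(2DS/H) = 414.8492
sqrt((H+B)/B) = 1.0720
Q* = 414.8492 * 1.0720 = 444.7045

444.7045 units


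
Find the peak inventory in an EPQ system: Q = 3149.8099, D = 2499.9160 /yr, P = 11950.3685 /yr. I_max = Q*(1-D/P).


D/P = 0.2092
1 - D/P = 0.7908
I_max = 3149.8099 * 0.7908 = 2490.8963

2490.8963 units


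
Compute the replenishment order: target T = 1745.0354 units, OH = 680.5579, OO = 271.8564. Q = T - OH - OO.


Inventory position = OH + OO = 680.5579 + 271.8564 = 952.4143
Q = 1745.0354 - 952.4143 = 792.6211

792.6211 units


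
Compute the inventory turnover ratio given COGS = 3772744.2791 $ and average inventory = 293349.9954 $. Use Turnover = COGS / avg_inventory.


Turnover = 3772744.2791 / 293349.9954 = 12.8609

12.8609


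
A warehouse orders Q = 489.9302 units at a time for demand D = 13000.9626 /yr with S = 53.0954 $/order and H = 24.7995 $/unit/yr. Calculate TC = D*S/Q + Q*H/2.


Ordering cost = D*S/Q = 1408.9585
Holding cost = Q*H/2 = 6075.0120
TC = 1408.9585 + 6075.0120 = 7483.9705

7483.9705 $/yr


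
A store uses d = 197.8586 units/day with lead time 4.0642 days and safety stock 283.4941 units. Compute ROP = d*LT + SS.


d*LT = 197.8586 * 4.0642 = 804.1369
ROP = 804.1369 + 283.4941 = 1087.6310

1087.6310 units


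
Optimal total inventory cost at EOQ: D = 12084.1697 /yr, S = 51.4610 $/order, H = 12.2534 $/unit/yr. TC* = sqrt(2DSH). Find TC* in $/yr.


2*D*S*H = 15239883.3663
TC* = sqrt(15239883.3663) = 3903.8293

3903.8293 $/yr
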